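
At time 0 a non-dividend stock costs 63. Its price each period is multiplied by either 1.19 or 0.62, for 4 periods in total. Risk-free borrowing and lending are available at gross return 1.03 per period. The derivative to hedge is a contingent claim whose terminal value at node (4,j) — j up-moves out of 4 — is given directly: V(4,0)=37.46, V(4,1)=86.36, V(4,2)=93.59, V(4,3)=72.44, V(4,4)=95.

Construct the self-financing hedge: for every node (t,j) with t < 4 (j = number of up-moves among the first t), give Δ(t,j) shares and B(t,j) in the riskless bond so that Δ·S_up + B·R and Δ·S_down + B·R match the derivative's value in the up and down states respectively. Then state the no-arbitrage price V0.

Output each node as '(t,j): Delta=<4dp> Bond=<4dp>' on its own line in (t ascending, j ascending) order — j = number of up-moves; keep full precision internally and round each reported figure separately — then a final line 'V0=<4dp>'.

(0,0): Delta=0.0380 Bond=72.5232
(1,0): Delta=-0.1766 Bond=83.0800
(1,1): Delta=0.0816 Bond=71.4283
(2,0): Delta=1.3312 Bond=49.0589
(2,1): Delta=-0.4831 Bond=99.8215
(2,2): Delta=0.1965 Bond=63.3270
(3,0): Delta=5.7137 Bond=-15.2713
(3,1): Delta=0.4401 Bond=76.2095
(3,2): Delta=-0.6708 Bond=113.1993
(3,3): Delta=0.3728 Bond=46.5059
V0=74.9182

Since d<R<u, set p* = (R−d)/(u−d) = 0.7193; price each node as the discounted p*-expectation of its children.
Payoff layer (t=4): V(4,0)=37.4600, V(4,1)=86.3600, V(4,2)=93.5900, V(4,3)=72.4400, V(4,4)=95.0000
Node (3,0) S=15.0147: V=(p*·86.3600+(1−p*)·37.4600)/1.03=70.5181; Δ=(86.3600−37.4600)/(17.8675−9.3091)=5.7137; B=V−Δ·S=-15.2713
Node (3,1) S=28.8185: V=(p*·93.5900+(1−p*)·86.3600)/1.03=88.8937; Δ=(93.5900−86.3600)/(34.2940−17.8675)=0.4401; B=V−Δ·S=76.2095
Node (3,2) S=55.3129: V=(p*·72.4400+(1−p*)·93.5900)/1.03=76.0940; Δ=(72.4400−93.5900)/(65.8223−34.2940)=-0.6708; B=V−Δ·S=113.1993
Node (3,3) S=106.1650: V=(p*·95.0000+(1−p*)·72.4400)/1.03=86.0848; Δ=(95.0000−72.4400)/(126.3364−65.8223)=0.3728; B=V−Δ·S=46.5059
Node (2,0) S=24.2172: V=(p*·88.8937+(1−p*)·70.5181)/1.03=81.2968; Δ=(88.8937−70.5181)/(28.8185−15.0147)=1.3312; B=V−Δ·S=49.0589
Node (2,1) S=46.4814: V=(p*·76.0940+(1−p*)·88.8937)/1.03=77.3659; Δ=(76.0940−88.8937)/(55.3129−28.8185)=-0.4831; B=V−Δ·S=99.8215
Node (2,2) S=89.2143: V=(p*·86.0848+(1−p*)·76.0940)/1.03=80.8547; Δ=(86.0848−76.0940)/(106.1650−55.3129)=0.1965; B=V−Δ·S=63.3270
Node (1,0) S=39.0600: V=(p*·77.3659+(1−p*)·81.2968)/1.03=76.1838; Δ=(77.3659−81.2968)/(46.4814−24.2172)=-0.1766; B=V−Δ·S=83.0800
Node (1,1) S=74.9700: V=(p*·80.8547+(1−p*)·77.3659)/1.03=77.5490; Δ=(80.8547−77.3659)/(89.2143−46.4814)=0.0816; B=V−Δ·S=71.4283
Node (0,0) S=63.0000: V=(p*·77.5490+(1−p*)·76.1838)/1.03=74.9182; Δ=(77.5490−76.1838)/(74.9700−39.0600)=0.0380; B=V−Δ·S=72.5232
Self-financing check: at every node Δ·S+B equals the discounted successor values.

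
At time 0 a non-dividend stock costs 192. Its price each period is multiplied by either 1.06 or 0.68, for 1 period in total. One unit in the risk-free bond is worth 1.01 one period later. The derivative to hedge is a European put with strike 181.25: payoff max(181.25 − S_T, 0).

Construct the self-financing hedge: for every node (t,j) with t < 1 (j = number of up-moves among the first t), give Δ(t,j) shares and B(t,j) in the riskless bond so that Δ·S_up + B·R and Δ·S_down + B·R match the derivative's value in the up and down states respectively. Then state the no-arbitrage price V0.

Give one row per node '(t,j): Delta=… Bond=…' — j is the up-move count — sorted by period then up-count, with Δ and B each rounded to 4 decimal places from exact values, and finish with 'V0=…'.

The replicating-portfolio and risk-neutral prices coincide; use p* = (1.01−0.68)/(1.06−0.68) = 0.8684 for the latter.
Payoff layer (t=1): V(1,0)=50.6900, V(1,1)=0.0000
  t=0,j=0: stock 192.0000 → up 203.5200 (V=0.0000), down 130.5600 (V=50.6900). Price 6.6037; hedge Δ=-0.6948, bond B=139.9984.
Root portfolio cost Δ·192+B reproduces V0=6.6037.

(0,0): Delta=-0.6948 Bond=139.9984
V0=6.6037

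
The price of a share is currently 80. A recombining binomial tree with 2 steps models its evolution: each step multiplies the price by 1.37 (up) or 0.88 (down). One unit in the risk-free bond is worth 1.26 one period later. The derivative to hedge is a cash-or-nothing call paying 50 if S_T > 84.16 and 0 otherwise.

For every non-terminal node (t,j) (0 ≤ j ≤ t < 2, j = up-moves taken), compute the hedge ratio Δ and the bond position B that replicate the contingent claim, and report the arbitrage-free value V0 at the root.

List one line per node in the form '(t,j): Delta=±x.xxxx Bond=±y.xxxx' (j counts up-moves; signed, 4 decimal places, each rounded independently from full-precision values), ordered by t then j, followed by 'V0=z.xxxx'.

No-arbitrage ⇒ martingale measure with p* = (R−d)/(u−d) = 0.7755.
Payoff layer (t=2): V(2,0)=0.0000, V(2,1)=50.0000, V(2,2)=50.0000
Node (1,0) S=70.4000: V=(p*·50.0000+(1−p*)·0.0000)/1.26=30.7742; Δ=(50.0000−0.0000)/(96.4480−61.9520)=1.4494; B=V−Δ·S=-71.2666
Node (1,1) S=109.6000: V=(p*·50.0000+(1−p*)·50.0000)/1.26=39.6825; Δ=(50.0000−50.0000)/(150.1520−96.4480)=0.0000; B=V−Δ·S=39.6825
Node (0,0) S=80.0000: V=(p*·39.6825+(1−p*)·30.7742)/1.26=29.9069; Δ=(39.6825−30.7742)/(109.6000−70.4000)=0.2273; B=V−Δ·S=11.7267
Self-financing check: at every node Δ·S+B equals the discounted successor values.

(0,0): Delta=0.2273 Bond=11.7267
(1,0): Delta=1.4494 Bond=-71.2666
(1,1): Delta=0.0000 Bond=39.6825
V0=29.9069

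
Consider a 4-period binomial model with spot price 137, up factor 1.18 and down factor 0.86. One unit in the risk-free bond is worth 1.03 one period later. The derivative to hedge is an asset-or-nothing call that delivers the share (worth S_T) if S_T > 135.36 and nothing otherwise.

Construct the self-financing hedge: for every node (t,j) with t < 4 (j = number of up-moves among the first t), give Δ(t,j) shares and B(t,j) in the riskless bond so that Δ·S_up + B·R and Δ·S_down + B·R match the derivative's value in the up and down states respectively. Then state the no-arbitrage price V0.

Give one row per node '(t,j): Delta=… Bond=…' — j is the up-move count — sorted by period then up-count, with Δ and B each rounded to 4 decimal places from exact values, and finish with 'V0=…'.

Since d<R<u, set p* = (R−d)/(u−d) = 0.5313; price each node as the discounted p*-expectation of its children.
Payoff layer (t=4): V(4,0)=0.0000, V(4,1)=0.0000, V(4,2)=141.0852, V(4,3)=193.5820, V(4,4)=265.6126
Node (3,0) S=87.1397: V=(p*·0.0000+(1−p*)·0.0000)/1.03=0.0000; Δ=(0.0000−0.0000)/(102.8248−74.9401)=0.0000; B=V−Δ·S=0.0000
Node (3,1) S=119.5637: V=(p*·141.0852+(1−p*)·0.0000)/1.03=72.7685; Δ=(141.0852−0.0000)/(141.0852−102.8248)=3.6875; B=V−Δ·S=-368.1228
Node (3,2) S=164.0526: V=(p*·193.5820+(1−p*)·141.0852)/1.03=164.0526; Δ=(193.5820−141.0852)/(193.5820−141.0852)=1.0000; B=V−Δ·S=0.0000
Node (3,3) S=225.0954: V=(p*·265.6126+(1−p*)·193.5820)/1.03=225.0954; Δ=(265.6126−193.5820)/(265.6126−193.5820)=1.0000; B=V−Δ·S=0.0000
Node (2,0) S=101.3252: V=(p*·72.7685+(1−p*)·0.0000)/1.03=37.5323; Δ=(72.7685−0.0000)/(119.5637−87.1397)=2.2443; B=V−Δ·S=-189.8692
Node (2,1) S=139.0276: V=(p*·164.0526+(1−p*)·72.7685)/1.03=117.7312; Δ=(164.0526−72.7685)/(164.0526−119.5637)=2.0518; B=V−Δ·S=-167.5316
Node (2,2) S=190.7588: V=(p*·225.0954+(1−p*)·164.0526)/1.03=190.7588; Δ=(225.0954−164.0526)/(225.0954−164.0526)=1.0000; B=V−Δ·S=0.0000
Node (1,0) S=117.8200: V=(p*·117.7312+(1−p*)·37.5323)/1.03=77.8038; Δ=(117.7312−37.5323)/(139.0276−101.3252)=2.1272; B=V−Δ·S=-172.8178
Node (1,1) S=161.6600: V=(p*·190.7588+(1−p*)·117.7312)/1.03=151.9681; Δ=(190.7588−117.7312)/(190.7588−139.0276)=1.4117; B=V−Δ·S=-76.2432
Node (0,0) S=137.0000: V=(p*·151.9681+(1−p*)·77.8038)/1.03=113.7899; Δ=(151.9681−77.8038)/(161.6600−117.8200)=1.6917; B=V−Δ·S=-117.9733
Check: Δ(0,0)·S0 + B(0,0) = 113.7899 = V0.

(0,0): Delta=1.6917 Bond=-117.9733
(1,0): Delta=2.1272 Bond=-172.8178
(1,1): Delta=1.4117 Bond=-76.2432
(2,0): Delta=2.2443 Bond=-189.8692
(2,1): Delta=2.0518 Bond=-167.5316
(2,2): Delta=1.0000 Bond=0.0000
(3,0): Delta=0.0000 Bond=0.0000
(3,1): Delta=3.6875 Bond=-368.1228
(3,2): Delta=1.0000 Bond=0.0000
(3,3): Delta=1.0000 Bond=0.0000
V0=113.7899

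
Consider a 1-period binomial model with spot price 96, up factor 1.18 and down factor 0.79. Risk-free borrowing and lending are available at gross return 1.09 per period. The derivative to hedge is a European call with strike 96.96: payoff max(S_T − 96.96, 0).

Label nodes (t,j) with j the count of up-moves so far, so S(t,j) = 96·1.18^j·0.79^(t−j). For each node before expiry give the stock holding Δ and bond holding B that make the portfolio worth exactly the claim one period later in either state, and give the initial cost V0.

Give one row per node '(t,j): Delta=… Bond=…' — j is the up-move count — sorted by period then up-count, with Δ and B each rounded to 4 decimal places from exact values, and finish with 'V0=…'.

The replicating-portfolio and risk-neutral prices coincide; use p* = (1.09−0.79)/(1.18−0.79) = 0.7692 for the latter.
At expiry t=1: V(1,0)=0.0000, V(1,1)=16.3200
  t=0,j=0: stock 96.0000 → up 113.2800 (V=16.3200), down 75.8400 (V=0.0000). Price 11.5173; hedge Δ=0.4359, bond B=-30.3289.
Self-financing check: at every node Δ·S+B equals the discounted successor values.

(0,0): Delta=0.4359 Bond=-30.3289
V0=11.5173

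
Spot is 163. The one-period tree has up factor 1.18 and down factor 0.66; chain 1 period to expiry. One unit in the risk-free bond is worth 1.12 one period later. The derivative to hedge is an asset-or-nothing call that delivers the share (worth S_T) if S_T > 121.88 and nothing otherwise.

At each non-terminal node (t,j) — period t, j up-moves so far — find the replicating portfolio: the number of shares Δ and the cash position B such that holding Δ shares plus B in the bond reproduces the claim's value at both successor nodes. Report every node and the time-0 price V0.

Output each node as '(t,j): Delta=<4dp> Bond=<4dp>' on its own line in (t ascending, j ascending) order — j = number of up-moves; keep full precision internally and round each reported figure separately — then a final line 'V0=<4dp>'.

(0,0): Delta=2.2692 Bond=-217.9677
V0=151.9169

No-arbitrage ⇒ martingale measure with p* = (R−d)/(u−d) = 0.8846.
Payoff layer (t=1): V(1,0)=0.0000, V(1,1)=192.3400
Node (0,0) S=163.0000: V=(p*·192.3400+(1−p*)·0.0000)/1.12=151.9169; Δ=(192.3400−0.0000)/(192.3400−107.5800)=2.2692; B=V−Δ·S=-217.9677
Root portfolio cost Δ·163+B reproduces V0=151.9169.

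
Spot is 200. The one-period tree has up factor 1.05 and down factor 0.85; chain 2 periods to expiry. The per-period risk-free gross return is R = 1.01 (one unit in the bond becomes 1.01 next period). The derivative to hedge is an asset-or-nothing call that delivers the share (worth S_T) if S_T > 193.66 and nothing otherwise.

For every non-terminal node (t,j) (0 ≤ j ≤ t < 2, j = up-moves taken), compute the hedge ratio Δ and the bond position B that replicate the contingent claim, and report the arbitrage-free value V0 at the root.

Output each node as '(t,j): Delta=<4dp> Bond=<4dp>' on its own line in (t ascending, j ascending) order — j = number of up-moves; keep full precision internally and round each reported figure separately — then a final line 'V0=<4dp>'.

Risk-neutral probability p* = (R−d)/(u−d) = (1.01−0.85)/(1.05−0.85) = 0.8000.
Terminal payoffs: V(2,0)=0.0000, V(2,1)=0.0000, V(2,2)=220.5000
(1,0): S=170.0000. Δ = (V_up−V_dn)/(S_up−S_dn) = (0.0000−0.0000)/(178.5000−144.5000) = 0.0000. V = [p*·0.0000 + (1−p*)·0.0000]/1.01 = 0.0000. B = V − Δ·S = 0.0000.
(1,1): S=210.0000. Δ = (V_up−V_dn)/(S_up−S_dn) = (220.5000−0.0000)/(220.5000−178.5000) = 5.2500. V = [p*·220.5000 + (1−p*)·0.0000]/1.01 = 174.6535. B = V − Δ·S = -927.8465.
(0,0): S=200.0000. Δ = (V_up−V_dn)/(S_up−S_dn) = (174.6535−0.0000)/(210.0000−170.0000) = 4.3663. V = [p*·174.6535 + (1−p*)·0.0000]/1.01 = 138.3394. B = V − Δ·S = -734.9279.
The time-0 hedge costs 138.3394, which is the no-arbitrage price.

(0,0): Delta=4.3663 Bond=-734.9279
(1,0): Delta=0.0000 Bond=0.0000
(1,1): Delta=5.2500 Bond=-927.8465
V0=138.3394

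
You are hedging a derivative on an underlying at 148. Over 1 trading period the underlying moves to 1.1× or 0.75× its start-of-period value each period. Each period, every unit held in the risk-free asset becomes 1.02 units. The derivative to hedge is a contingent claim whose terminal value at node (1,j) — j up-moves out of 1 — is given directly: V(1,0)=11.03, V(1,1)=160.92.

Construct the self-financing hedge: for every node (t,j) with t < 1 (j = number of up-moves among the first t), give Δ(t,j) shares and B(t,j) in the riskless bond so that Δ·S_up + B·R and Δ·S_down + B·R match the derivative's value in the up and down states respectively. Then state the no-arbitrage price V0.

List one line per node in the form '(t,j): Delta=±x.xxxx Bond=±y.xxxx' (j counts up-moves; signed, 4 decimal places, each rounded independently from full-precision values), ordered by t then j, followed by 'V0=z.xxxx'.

Under the risk-neutral measure, an up-move has probability p* = (R−d)/(u−d) = 0.7714 and values discount at R = 1.02.
Terminal values V(1,·): V(1,0)=11.0300, V(1,1)=160.9200
(0,0): S=148.0000. Δ = (V_up−V_dn)/(S_up−S_dn) = (160.9200−11.0300)/(162.8000−111.0000) = 2.8936. V = [p*·160.9200 + (1−p*)·11.0300]/1.02 = 124.1759. B = V − Δ·S = -304.0812.
Root portfolio cost Δ·148+B reproduces V0=124.1759.

(0,0): Delta=2.8936 Bond=-304.0812
V0=124.1759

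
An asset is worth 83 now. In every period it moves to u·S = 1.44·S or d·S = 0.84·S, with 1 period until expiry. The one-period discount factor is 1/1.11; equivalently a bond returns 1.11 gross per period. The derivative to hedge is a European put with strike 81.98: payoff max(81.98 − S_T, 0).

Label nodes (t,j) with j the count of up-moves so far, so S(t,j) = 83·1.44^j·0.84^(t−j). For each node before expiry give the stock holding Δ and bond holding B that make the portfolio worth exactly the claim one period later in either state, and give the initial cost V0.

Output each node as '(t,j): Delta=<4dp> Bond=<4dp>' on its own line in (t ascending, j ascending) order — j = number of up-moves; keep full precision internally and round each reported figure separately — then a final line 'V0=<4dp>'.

(0,0): Delta=-0.2462 Bond=26.5081
V0=6.0748

Risk-neutral probability p* = (R−d)/(u−d) = (1.11−0.84)/(1.44−0.84) = 0.4500.
Payoff layer (t=1): V(1,0)=12.2600, V(1,1)=0.0000
  t=0,j=0: stock 83.0000 → up 119.5200 (V=0.0000), down 69.7200 (V=12.2600). Price 6.0748; hedge Δ=-0.2462, bond B=26.5081.
Check: Δ(0,0)·S0 + B(0,0) = 6.0748 = V0.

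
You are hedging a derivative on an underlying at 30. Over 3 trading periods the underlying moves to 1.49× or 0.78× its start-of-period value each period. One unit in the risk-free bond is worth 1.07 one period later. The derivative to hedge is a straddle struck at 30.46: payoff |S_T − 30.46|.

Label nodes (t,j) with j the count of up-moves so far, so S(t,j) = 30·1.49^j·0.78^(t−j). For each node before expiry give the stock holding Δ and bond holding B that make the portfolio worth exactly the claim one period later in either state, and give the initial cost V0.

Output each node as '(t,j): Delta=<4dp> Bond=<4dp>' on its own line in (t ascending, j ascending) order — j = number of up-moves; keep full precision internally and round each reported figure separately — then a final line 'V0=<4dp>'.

(0,0): Delta=0.4987 Bond=-2.0579
(1,0): Delta=-0.0125 Bond=9.7595
(1,1): Delta=0.8863 Bond=-19.5255
(2,0): Delta=-1.0000 Bond=28.4673
(2,1): Delta=0.7363 Bond=-15.6619
(2,2): Delta=1.0000 Bond=-28.4673
V0=12.9036

No-arbitrage ⇒ martingale measure with p* = (R−d)/(u−d) = 0.4085.
Terminal values V(3,·): V(3,0)=16.2234, V(3,1)=3.2645, V(3,2)=21.4903, V(3,3)=68.7785
  t=2,j=0: stock 18.2520 → up 27.1955 (V=3.2645), down 14.2366 (V=16.2234). Price 10.2153; hedge Δ=-1.0000, bond B=28.4673.
  t=2,j=1: stock 34.8660 → up 51.9503 (V=21.4903), down 27.1955 (V=3.2645). Price 10.0083; hedge Δ=0.7363, bond B=-15.6619.
  t=2,j=2: stock 66.6030 → up 99.2385 (V=68.7785), down 51.9503 (V=21.4903). Price 38.1357; hedge Δ=1.0000, bond B=-28.4673.
  t=1,j=0: stock 23.4000 → up 34.8660 (V=10.0083), down 18.2520 (V=10.2153). Price 9.4680; hedge Δ=-0.0125, bond B=9.7595.
  t=1,j=1: stock 44.7000 → up 66.6030 (V=38.1357), down 34.8660 (V=10.0083). Price 20.0906; hedge Δ=0.8863, bond B=-19.5255.
  t=0,j=0: stock 30.0000 → up 44.7000 (V=20.0906), down 23.4000 (V=9.4680). Price 12.9036; hedge Δ=0.4987, bond B=-2.0579.
The time-0 hedge costs 12.9036, which is the no-arbitrage price.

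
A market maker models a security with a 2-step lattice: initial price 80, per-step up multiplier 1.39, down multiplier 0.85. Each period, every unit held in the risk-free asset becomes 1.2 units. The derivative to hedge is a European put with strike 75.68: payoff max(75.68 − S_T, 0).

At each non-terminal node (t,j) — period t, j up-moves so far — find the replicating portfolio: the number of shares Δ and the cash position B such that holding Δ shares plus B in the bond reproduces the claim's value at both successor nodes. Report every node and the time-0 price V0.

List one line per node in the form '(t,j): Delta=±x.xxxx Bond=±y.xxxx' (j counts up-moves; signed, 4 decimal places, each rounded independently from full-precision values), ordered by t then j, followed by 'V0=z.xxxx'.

(0,0): Delta=-0.1214 Bond=11.2457
(1,0): Delta=-0.4869 Bond=38.3537
(1,1): Delta=0.0000 Bond=0.0000
V0=1.5372

The replicating-portfolio and risk-neutral prices coincide; use p* = (1.2−0.85)/(1.39−0.85) = 0.6481 for the latter.
Payoff layer (t=2): V(2,0)=17.8800, V(2,1)=0.0000, V(2,2)=0.0000
  t=1,j=0: stock 68.0000 → up 94.5200 (V=0.0000), down 57.8000 (V=17.8800). Price 5.2426; hedge Δ=-0.4869, bond B=38.3537.
  t=1,j=1: stock 111.2000 → up 154.5680 (V=0.0000), down 94.5200 (V=0.0000). Price 0.0000; hedge Δ=0.0000, bond B=0.0000.
  t=0,j=0: stock 80.0000 → up 111.2000 (V=0.0000), down 68.0000 (V=5.2426). Price 1.5372; hedge Δ=-0.1214, bond B=11.2457.
Check: Δ(0,0)·S0 + B(0,0) = 1.5372 = V0.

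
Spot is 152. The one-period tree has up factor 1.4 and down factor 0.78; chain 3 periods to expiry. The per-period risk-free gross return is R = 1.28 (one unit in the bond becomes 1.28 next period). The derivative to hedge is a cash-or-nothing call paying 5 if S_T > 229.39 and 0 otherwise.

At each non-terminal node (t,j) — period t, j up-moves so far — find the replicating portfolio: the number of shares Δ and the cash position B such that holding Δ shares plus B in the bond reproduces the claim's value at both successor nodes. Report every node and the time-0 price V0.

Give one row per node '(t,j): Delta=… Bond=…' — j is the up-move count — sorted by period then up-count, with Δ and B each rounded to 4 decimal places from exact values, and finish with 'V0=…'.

(0,0): Delta=0.0101 Bond=0.6142
(1,0): Delta=0.0429 Bond=-3.0962
(1,1): Delta=0.0057 Bond=1.7180
(2,0): Delta=0.0000 Bond=0.0000
(2,1): Delta=0.0486 Bond=-4.9143
(2,2): Delta=0.0000 Bond=3.9062
V0=2.1508

No-arbitrage ⇒ martingale measure with p* = (R−d)/(u−d) = 0.8065.
Terminal values V(3,·): V(3,0)=0.0000, V(3,1)=0.0000, V(3,2)=5.0000, V(3,3)=5.0000
(2,0): S=92.4768. Δ = (V_up−V_dn)/(S_up−S_dn) = (0.0000−0.0000)/(129.4675−72.1319) = 0.0000. V = [p*·0.0000 + (1−p*)·0.0000]/1.28 = 0.0000. B = V − Δ·S = 0.0000.
(2,1): S=165.9840. Δ = (V_up−V_dn)/(S_up−S_dn) = (5.0000−0.0000)/(232.3776−129.4675) = 0.0486. V = [p*·5.0000 + (1−p*)·0.0000]/1.28 = 3.1502. B = V − Δ·S = -4.9143.
(2,2): S=297.9200. Δ = (V_up−V_dn)/(S_up−S_dn) = (5.0000−5.0000)/(417.0880−232.3776) = 0.0000. V = [p*·5.0000 + (1−p*)·5.0000]/1.28 = 3.9062. B = V − Δ·S = 3.9062.
(1,0): S=118.5600. Δ = (V_up−V_dn)/(S_up−S_dn) = (3.1502−0.0000)/(165.9840−92.4768) = 0.0429. V = [p*·3.1502 + (1−p*)·0.0000]/1.28 = 1.9848. B = V − Δ·S = -3.0962.
(1,1): S=212.8000. Δ = (V_up−V_dn)/(S_up−S_dn) = (3.9062−3.1502)/(297.9200−165.9840) = 0.0057. V = [p*·3.9062 + (1−p*)·3.1502]/1.28 = 2.9374. B = V − Δ·S = 1.7180.
(0,0): S=152.0000. Δ = (V_up−V_dn)/(S_up−S_dn) = (2.9374−1.9848)/(212.8000−118.5600) = 0.0101. V = [p*·2.9374 + (1−p*)·1.9848]/1.28 = 2.1508. B = V − Δ·S = 0.6142.
The time-0 hedge costs 2.1508, which is the no-arbitrage price.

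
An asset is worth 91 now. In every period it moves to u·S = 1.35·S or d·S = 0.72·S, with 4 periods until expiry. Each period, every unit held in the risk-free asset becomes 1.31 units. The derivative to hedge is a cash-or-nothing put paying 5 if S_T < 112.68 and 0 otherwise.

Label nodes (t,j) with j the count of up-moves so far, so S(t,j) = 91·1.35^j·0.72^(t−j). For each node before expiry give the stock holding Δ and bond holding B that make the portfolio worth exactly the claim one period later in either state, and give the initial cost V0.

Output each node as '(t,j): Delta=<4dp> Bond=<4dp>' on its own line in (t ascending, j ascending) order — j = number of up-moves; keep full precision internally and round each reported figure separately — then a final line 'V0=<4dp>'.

Risk-neutral probability p* = (R−d)/(u−d) = (1.31−0.72)/(1.35−0.72) = 0.9365.
At expiry t=4: V(4,0)=5.0000, V(4,1)=5.0000, V(4,2)=5.0000, V(4,3)=0.0000, V(4,4)=0.0000
Node (3,0) S=33.9656: V=(p*·5.0000+(1−p*)·5.0000)/1.31=3.8168; Δ=(5.0000−5.0000)/(45.8535−24.4552)=0.0000; B=V−Δ·S=3.8168
Node (3,1) S=63.6854: V=(p*·5.0000+(1−p*)·5.0000)/1.31=3.8168; Δ=(5.0000−5.0000)/(85.9753−45.8535)=0.0000; B=V−Δ·S=3.8168
Node (3,2) S=119.4102: V=(p*·0.0000+(1−p*)·5.0000)/1.31=0.2423; Δ=(0.0000−5.0000)/(161.2038−85.9753)=-0.0665; B=V−Δ·S=8.1788
Node (3,3) S=223.8941: V=(p*·0.0000+(1−p*)·0.0000)/1.31=0.0000; Δ=(0.0000−0.0000)/(302.2571−161.2038)=0.0000; B=V−Δ·S=0.0000
Node (2,0) S=47.1744: V=(p*·3.8168+(1−p*)·3.8168)/1.31=2.9136; Δ=(3.8168−3.8168)/(63.6854−33.9656)=0.0000; B=V−Δ·S=2.9136
Node (2,1) S=88.4520: V=(p*·0.2423+(1−p*)·3.8168)/1.31=0.3582; Δ=(0.2423−3.8168)/(119.4102−63.6854)=-0.0641; B=V−Δ·S=6.0320
Node (2,2) S=165.8475: V=(p*·0.0000+(1−p*)·0.2423)/1.31=0.0117; Δ=(0.0000−0.2423)/(223.8941−119.4102)=-0.0023; B=V−Δ·S=0.3964
Node (1,0) S=65.5200: V=(p*·0.3582+(1−p*)·2.9136)/1.31=0.3973; Δ=(0.3582−2.9136)/(88.4520−47.1744)=-0.0619; B=V−Δ·S=4.4534
Node (1,1) S=122.8500: V=(p*·0.0117+(1−p*)·0.3582)/1.31=0.0258; Δ=(0.0117−0.3582)/(165.8475−88.4520)=-0.0045; B=V−Δ·S=0.5757
Node (0,0) S=91.0000: V=(p*·0.0258+(1−p*)·0.3973)/1.31=0.0377; Δ=(0.0258−0.3973)/(122.8500−65.5200)=-0.0065; B=V−Δ·S=0.6274
Check: Δ(0,0)·S0 + B(0,0) = 0.0377 = V0.

(0,0): Delta=-0.0065 Bond=0.6274
(1,0): Delta=-0.0619 Bond=4.4534
(1,1): Delta=-0.0045 Bond=0.5757
(2,0): Delta=0.0000 Bond=2.9136
(2,1): Delta=-0.0641 Bond=6.0320
(2,2): Delta=-0.0023 Bond=0.3964
(3,0): Delta=0.0000 Bond=3.8168
(3,1): Delta=0.0000 Bond=3.8168
(3,2): Delta=-0.0665 Bond=8.1788
(3,3): Delta=0.0000 Bond=0.0000
V0=0.0377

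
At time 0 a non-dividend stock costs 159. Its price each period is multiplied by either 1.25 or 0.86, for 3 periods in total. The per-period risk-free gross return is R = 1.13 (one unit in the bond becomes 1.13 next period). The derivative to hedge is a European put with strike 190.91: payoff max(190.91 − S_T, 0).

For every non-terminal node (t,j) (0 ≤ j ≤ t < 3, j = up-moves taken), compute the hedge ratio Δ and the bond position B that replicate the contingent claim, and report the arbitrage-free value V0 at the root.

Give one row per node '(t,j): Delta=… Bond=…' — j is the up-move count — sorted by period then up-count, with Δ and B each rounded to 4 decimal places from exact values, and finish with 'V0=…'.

(0,0): Delta=-0.2911 Bond=54.0853
(1,0): Delta=-0.7387 Bond=122.3157
(1,1): Delta=-0.1543 Bond=33.9167
(2,0): Delta=-1.0000 Bond=168.9469
(2,1): Delta=-0.6588 Bond=124.5589
(2,2): Delta=0.0000 Bond=0.0000
V0=7.7970

No-arbitrage ⇒ martingale measure with p* = (R−d)/(u−d) = 0.6923.
Terminal values V(3,·): V(3,0)=89.7771, V(3,1)=43.9145, V(3,2)=0.0000, V(3,3)=0.0000
Node (2,0) S=117.5964: V=(p*·43.9145+(1−p*)·89.7771)/1.13=51.3505; Δ=(43.9145−89.7771)/(146.9955−101.1329)=-1.0000; B=V−Δ·S=168.9469
Node (2,1) S=170.9250: V=(p*·0.0000+(1−p*)·43.9145)/1.13=11.9577; Δ=(0.0000−43.9145)/(213.6562−146.9955)=-0.6588; B=V−Δ·S=124.5589
Node (2,2) S=248.4375: V=(p*·0.0000+(1−p*)·0.0000)/1.13=0.0000; Δ=(0.0000−0.0000)/(310.5469−213.6562)=0.0000; B=V−Δ·S=0.0000
Node (1,0) S=136.7400: V=(p*·11.9577+(1−p*)·51.3505)/1.13=21.3084; Δ=(11.9577−51.3505)/(170.9250−117.5964)=-0.7387; B=V−Δ·S=122.3157
Node (1,1) S=198.7500: V=(p*·0.0000+(1−p*)·11.9577)/1.13=3.2560; Δ=(0.0000−11.9577)/(248.4375−170.9250)=-0.1543; B=V−Δ·S=33.9167
Node (0,0) S=159.0000: V=(p*·3.2560+(1−p*)·21.3084)/1.13=7.7970; Δ=(3.2560−21.3084)/(198.7500−136.7400)=-0.2911; B=V−Δ·S=54.0853
Check: Δ(0,0)·S0 + B(0,0) = 7.7970 = V0.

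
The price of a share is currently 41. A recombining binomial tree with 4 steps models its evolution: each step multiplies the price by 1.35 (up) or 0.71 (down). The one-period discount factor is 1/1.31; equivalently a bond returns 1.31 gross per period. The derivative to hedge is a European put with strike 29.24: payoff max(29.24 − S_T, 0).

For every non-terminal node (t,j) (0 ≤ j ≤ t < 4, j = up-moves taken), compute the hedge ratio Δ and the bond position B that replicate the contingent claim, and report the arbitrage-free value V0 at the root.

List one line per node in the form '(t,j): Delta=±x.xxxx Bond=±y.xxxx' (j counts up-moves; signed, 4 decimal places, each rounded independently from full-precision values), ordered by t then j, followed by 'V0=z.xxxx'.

Under the risk-neutral measure, an up-move has probability p* = (R−d)/(u−d) = 0.9375 and values discount at R = 1.31.
At expiry t=4: V(4,0)=18.8212, V(4,1)=9.4296, V(4,2)=0.0000, V(4,3)=0.0000, V(4,4)=0.0000
Node (3,0) S=14.6744: V=(p*·9.4296+(1−p*)·18.8212)/1.31=7.6463; Δ=(9.4296−18.8212)/(19.8104−10.4188)=-1.0000; B=V−Δ·S=22.3206
Node (3,1) S=27.9019: V=(p*·0.0000+(1−p*)·9.4296)/1.31=0.4499; Δ=(0.0000−9.4296)/(37.6676−19.8104)=-0.5281; B=V−Δ·S=15.1837
Node (3,2) S=53.0530: V=(p*·0.0000+(1−p*)·0.0000)/1.31=0.0000; Δ=(0.0000−0.0000)/(71.6215−37.6676)=0.0000; B=V−Δ·S=0.0000
Node (3,3) S=100.8754: V=(p*·0.0000+(1−p*)·0.0000)/1.31=0.0000; Δ=(0.0000−0.0000)/(136.1818−71.6215)=0.0000; B=V−Δ·S=0.0000
Node (2,0) S=20.6681: V=(p*·0.4499+(1−p*)·7.6463)/1.31=0.6868; Δ=(0.4499−7.6463)/(27.9019−14.6744)=-0.5440; B=V−Δ·S=11.9311
Node (2,1) S=39.2985: V=(p*·0.0000+(1−p*)·0.4499)/1.31=0.0215; Δ=(0.0000−0.4499)/(53.0530−27.9019)=-0.0179; B=V−Δ·S=0.7244
Node (2,2) S=74.7225: V=(p*·0.0000+(1−p*)·0.0000)/1.31=0.0000; Δ=(0.0000−0.0000)/(100.8754−53.0530)=0.0000; B=V−Δ·S=0.0000
Node (1,0) S=29.1100: V=(p*·0.0215+(1−p*)·0.6868)/1.31=0.0481; Δ=(0.0215−0.6868)/(39.2985−20.6681)=-0.0357; B=V−Δ·S=1.0877
Node (1,1) S=55.3500: V=(p*·0.0000+(1−p*)·0.0215)/1.31=0.0010; Δ=(0.0000−0.0215)/(74.7225−39.2985)=-0.0006; B=V−Δ·S=0.0346
Node (0,0) S=41.0000: V=(p*·0.0010+(1−p*)·0.0481)/1.31=0.0030; Δ=(0.0010−0.0481)/(55.3500−29.1100)=-0.0018; B=V−Δ·S=0.0766
The time-0 hedge costs 0.0030, which is the no-arbitrage price.

(0,0): Delta=-0.0018 Bond=0.0766
(1,0): Delta=-0.0357 Bond=1.0877
(1,1): Delta=-0.0006 Bond=0.0346
(2,0): Delta=-0.5440 Bond=11.9311
(2,1): Delta=-0.0179 Bond=0.7244
(2,2): Delta=0.0000 Bond=0.0000
(3,0): Delta=-1.0000 Bond=22.3206
(3,1): Delta=-0.5281 Bond=15.1837
(3,2): Delta=0.0000 Bond=0.0000
(3,3): Delta=0.0000 Bond=0.0000
V0=0.0030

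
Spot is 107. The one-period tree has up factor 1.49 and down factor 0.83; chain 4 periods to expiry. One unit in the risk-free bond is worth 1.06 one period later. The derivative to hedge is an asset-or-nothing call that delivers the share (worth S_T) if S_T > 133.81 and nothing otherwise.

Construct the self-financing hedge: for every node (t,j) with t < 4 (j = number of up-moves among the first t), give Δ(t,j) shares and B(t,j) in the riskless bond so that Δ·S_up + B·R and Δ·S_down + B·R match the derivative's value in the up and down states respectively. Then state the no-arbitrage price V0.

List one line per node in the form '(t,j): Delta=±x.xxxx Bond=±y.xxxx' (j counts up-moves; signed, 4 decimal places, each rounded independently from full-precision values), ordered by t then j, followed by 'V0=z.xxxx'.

(0,0): Delta=1.3482 Bond=-72.3398
(1,0): Delta=1.3683 Bond=-78.4635
(1,1): Delta=1.3273 Bond=-73.3463
(2,0): Delta=1.1059 Bond=-63.8291
(2,1): Delta=1.6416 Bond=-119.3327
(2,2): Delta=1.0000 Bond=0.0000
(3,0): Delta=0.0000 Bond=0.0000
(3,1): Delta=2.2576 Bond=-194.1515
(3,2): Delta=1.0000 Bond=0.0000
(3,3): Delta=1.0000 Bond=0.0000
V0=71.9173

The replicating-portfolio and risk-neutral prices coincide; use p* = (1.06−0.83)/(1.49−0.83) = 0.3485 for the latter.
Payoff layer (t=4): V(4,0)=0.0000, V(4,1)=0.0000, V(4,2)=163.6487, V(4,3)=293.7790, V(4,4)=527.3863
(3,0): S=61.1812. Δ = (V_up−V_dn)/(S_up−S_dn) = (0.0000−0.0000)/(91.1600−50.7804) = 0.0000. V = [p*·0.0000 + (1−p*)·0.0000]/1.06 = 0.0000. B = V − Δ·S = 0.0000.
(3,1): S=109.8313. Δ = (V_up−V_dn)/(S_up−S_dn) = (163.6487−0.0000)/(163.6487−91.1600) = 2.2576. V = [p*·163.6487 + (1−p*)·0.0000]/1.06 = 53.8010. B = V − Δ·S = -194.1515.
(3,2): S=197.1671. Δ = (V_up−V_dn)/(S_up−S_dn) = (293.7790−163.6487)/(293.7790−163.6487) = 1.0000. V = [p*·293.7790 + (1−p*)·163.6487]/1.06 = 197.1671. B = V − Δ·S = 0.0000.
(3,3): S=353.9505. Δ = (V_up−V_dn)/(S_up−S_dn) = (527.3863−293.7790)/(527.3863−293.7790) = 1.0000. V = [p*·527.3863 + (1−p*)·293.7790]/1.06 = 353.9505. B = V − Δ·S = 0.0000.
(2,0): S=73.7123. Δ = (V_up−V_dn)/(S_up−S_dn) = (53.8010−0.0000)/(109.8313−61.1812) = 1.1059. V = [p*·53.8010 + (1−p*)·0.0000]/1.06 = 17.6876. B = V − Δ·S = -63.8291.
(2,1): S=132.3269. Δ = (V_up−V_dn)/(S_up−S_dn) = (197.1671−53.8010)/(197.1671−109.8313) = 1.6416. V = [p*·197.1671 + (1−p*)·53.8010]/1.06 = 97.8886. B = V − Δ·S = -119.3327.
(2,2): S=237.5507. Δ = (V_up−V_dn)/(S_up−S_dn) = (353.9505−197.1671)/(353.9505−197.1671) = 1.0000. V = [p*·353.9505 + (1−p*)·197.1671]/1.06 = 237.5507. B = V − Δ·S = 0.0000.
(1,0): S=88.8100. Δ = (V_up−V_dn)/(S_up−S_dn) = (97.8886−17.6876)/(132.3269−73.7123) = 1.3683. V = [p*·97.8886 + (1−p*)·17.6876]/1.06 = 43.0532. B = V − Δ·S = -78.4635.
(1,1): S=159.4300. Δ = (V_up−V_dn)/(S_up−S_dn) = (237.5507−97.8886)/(237.5507−132.3269) = 1.3273. V = [p*·237.5507 + (1−p*)·97.8886]/1.06 = 138.2630. B = V − Δ·S = -73.3463.
(0,0): S=107.0000. Δ = (V_up−V_dn)/(S_up−S_dn) = (138.2630−43.0532)/(159.4300−88.8100) = 1.3482. V = [p*·138.2630 + (1−p*)·43.0532]/1.06 = 71.9173. B = V − Δ·S = -72.3398.
Root portfolio cost Δ·107+B reproduces V0=71.9173.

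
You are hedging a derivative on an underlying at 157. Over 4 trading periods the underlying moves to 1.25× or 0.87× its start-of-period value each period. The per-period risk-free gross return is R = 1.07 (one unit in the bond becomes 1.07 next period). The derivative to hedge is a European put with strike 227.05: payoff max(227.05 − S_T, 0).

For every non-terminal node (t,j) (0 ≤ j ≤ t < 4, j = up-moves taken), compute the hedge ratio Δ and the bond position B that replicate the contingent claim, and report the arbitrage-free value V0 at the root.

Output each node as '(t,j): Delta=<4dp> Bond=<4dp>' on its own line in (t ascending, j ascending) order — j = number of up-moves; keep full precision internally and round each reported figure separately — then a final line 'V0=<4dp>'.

Under the risk-neutral measure, an up-move has probability p* = (R−d)/(u−d) = 0.5263 and values discount at R = 1.07.
At expiry t=4: V(4,0)=137.1051, V(4,1)=97.8188, V(4,2)=41.3730, V(4,3)=0.0000, V(4,4)=0.0000
(3,0): S=103.3850. Δ = (V_up−V_dn)/(S_up−S_dn) = (97.8188−137.1051)/(129.2312−89.9449) = -1.0000. V = [p*·97.8188 + (1−p*)·137.1051]/1.07 = 108.8113. B = V − Δ·S = 212.1963.
(3,1): S=148.5416. Δ = (V_up−V_dn)/(S_up−S_dn) = (41.3730−97.8188)/(185.6770−129.2312) = -1.0000. V = [p*·41.3730 + (1−p*)·97.8188]/1.07 = 63.6546. B = V − Δ·S = 212.1963.
(3,2): S=213.4219. Δ = (V_up−V_dn)/(S_up−S_dn) = (0.0000−41.3730)/(266.7773−185.6770) = -0.5101. V = [p*·0.0000 + (1−p*)·41.3730]/1.07 = 18.3156. B = V − Δ·S = 127.1919.
(3,3): S=306.6406. Δ = (V_up−V_dn)/(S_up−S_dn) = (0.0000−0.0000)/(383.3008−266.7773) = 0.0000. V = [p*·0.0000 + (1−p*)·0.0000]/1.07 = 0.0000. B = V − Δ·S = 0.0000.
(2,0): S=118.8333. Δ = (V_up−V_dn)/(S_up−S_dn) = (63.6546−108.8113)/(148.5416−103.3850) = -1.0000. V = [p*·63.6546 + (1−p*)·108.8113]/1.07 = 79.4810. B = V − Δ·S = 198.3143.
(2,1): S=170.7375. Δ = (V_up−V_dn)/(S_up−S_dn) = (18.3156−63.6546)/(213.4219−148.5416) = -0.6988. V = [p*·18.3156 + (1−p*)·63.6546]/1.07 = 37.1888. B = V − Δ·S = 156.5020.
(2,2): S=245.3125. Δ = (V_up−V_dn)/(S_up−S_dn) = (0.0000−18.3156)/(306.6406−213.4219) = -0.1965. V = [p*·0.0000 + (1−p*)·18.3156]/1.07 = 8.1082. B = V − Δ·S = 56.3073.
(1,0): S=136.5900. Δ = (V_up−V_dn)/(S_up−S_dn) = (37.1888−79.4810)/(170.7375−118.8333) = -0.8148. V = [p*·37.1888 + (1−p*)·79.4810]/1.07 = 53.4784. B = V − Δ·S = 164.7736.
(1,1): S=196.2500. Δ = (V_up−V_dn)/(S_up−S_dn) = (8.1082−37.1888)/(245.3125−170.7375) = -0.3900. V = [p*·8.1082 + (1−p*)·37.1888]/1.07 = 20.4516. B = V − Δ·S = 96.9794.
(0,0): S=157.0000. Δ = (V_up−V_dn)/(S_up−S_dn) = (20.4516−53.4784)/(196.2500−136.5900) = -0.5536. V = [p*·20.4516 + (1−p*)·53.4784]/1.07 = 33.7345. B = V − Δ·S = 120.6471.
Each (Δ,B) replicates both successor values, so the strategy is self-financing and V0 is arbitrage-free.

(0,0): Delta=-0.5536 Bond=120.6471
(1,0): Delta=-0.8148 Bond=164.7736
(1,1): Delta=-0.3900 Bond=96.9794
(2,0): Delta=-1.0000 Bond=198.3143
(2,1): Delta=-0.6988 Bond=156.5020
(2,2): Delta=-0.1965 Bond=56.3073
(3,0): Delta=-1.0000 Bond=212.1963
(3,1): Delta=-1.0000 Bond=212.1963
(3,2): Delta=-0.5101 Bond=127.1919
(3,3): Delta=0.0000 Bond=0.0000
V0=33.7345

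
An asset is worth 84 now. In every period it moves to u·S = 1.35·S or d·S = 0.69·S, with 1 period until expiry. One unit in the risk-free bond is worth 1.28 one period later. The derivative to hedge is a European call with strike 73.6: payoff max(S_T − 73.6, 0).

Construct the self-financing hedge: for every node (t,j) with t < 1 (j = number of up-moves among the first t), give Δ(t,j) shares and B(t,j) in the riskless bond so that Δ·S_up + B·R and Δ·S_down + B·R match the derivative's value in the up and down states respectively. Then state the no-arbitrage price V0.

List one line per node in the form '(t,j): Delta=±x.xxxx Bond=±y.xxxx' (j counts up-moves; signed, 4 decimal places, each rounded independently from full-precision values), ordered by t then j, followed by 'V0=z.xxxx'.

Risk-neutral probability p* = (R−d)/(u−d) = (1.28−0.69)/(1.35−0.69) = 0.8939.
Payoff layer (t=1): V(1,0)=0.0000, V(1,1)=39.8000
(0,0): S=84.0000. Δ = (V_up−V_dn)/(S_up−S_dn) = (39.8000−0.0000)/(113.4000−57.9600) = 0.7179. V = [p*·39.8000 + (1−p*)·0.0000]/1.28 = 27.7959. B = V − Δ·S = -32.5071.
Check: Δ(0,0)·S0 + B(0,0) = 27.7959 = V0.

(0,0): Delta=0.7179 Bond=-32.5071
V0=27.7959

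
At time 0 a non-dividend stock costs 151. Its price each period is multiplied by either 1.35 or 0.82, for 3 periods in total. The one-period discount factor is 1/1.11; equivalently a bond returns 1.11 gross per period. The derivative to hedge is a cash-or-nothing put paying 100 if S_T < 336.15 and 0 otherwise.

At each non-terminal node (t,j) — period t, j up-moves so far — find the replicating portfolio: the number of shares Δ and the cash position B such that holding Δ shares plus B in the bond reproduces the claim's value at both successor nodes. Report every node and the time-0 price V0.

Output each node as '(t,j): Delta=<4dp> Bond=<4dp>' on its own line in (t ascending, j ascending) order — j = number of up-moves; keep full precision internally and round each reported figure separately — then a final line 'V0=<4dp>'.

Since d<R<u, set p* = (R−d)/(u−d) = 0.5472; price each node as the discounted p*-expectation of its children.
Terminal values V(3,·): V(3,0)=100.0000, V(3,1)=100.0000, V(3,2)=100.0000, V(3,3)=0.0000
  t=2,j=0: stock 101.5324 → up 137.0687 (V=100.0000), down 83.2566 (V=100.0000). Price 90.0901; hedge Δ=0.0000, bond B=90.0901.
  t=2,j=1: stock 167.1570 → up 225.6620 (V=100.0000), down 137.0687 (V=100.0000). Price 90.0901; hedge Δ=0.0000, bond B=90.0901.
  t=2,j=2: stock 275.1975 → up 371.5166 (V=0.0000), down 225.6620 (V=100.0000). Price 40.7955; hedge Δ=-0.6856, bond B=229.4748.
  t=1,j=0: stock 123.8200 → up 167.1570 (V=90.0901), down 101.5324 (V=90.0901). Price 81.1622; hedge Δ=0.0000, bond B=81.1622.
  t=1,j=1: stock 203.8500 → up 275.1975 (V=40.7955), down 167.1570 (V=90.0901). Price 56.8627; hedge Δ=-0.4563, bond B=149.8713.
  t=0,j=0: stock 151.0000 → up 203.8500 (V=56.8627), down 123.8200 (V=81.1622). Price 61.1408; hedge Δ=-0.3036, bond B=106.9890.
Each (Δ,B) replicates both successor values, so the strategy is self-financing and V0 is arbitrage-free.

(0,0): Delta=-0.3036 Bond=106.9890
(1,0): Delta=0.0000 Bond=81.1622
(1,1): Delta=-0.4563 Bond=149.8713
(2,0): Delta=0.0000 Bond=90.0901
(2,1): Delta=0.0000 Bond=90.0901
(2,2): Delta=-0.6856 Bond=229.4748
V0=61.1408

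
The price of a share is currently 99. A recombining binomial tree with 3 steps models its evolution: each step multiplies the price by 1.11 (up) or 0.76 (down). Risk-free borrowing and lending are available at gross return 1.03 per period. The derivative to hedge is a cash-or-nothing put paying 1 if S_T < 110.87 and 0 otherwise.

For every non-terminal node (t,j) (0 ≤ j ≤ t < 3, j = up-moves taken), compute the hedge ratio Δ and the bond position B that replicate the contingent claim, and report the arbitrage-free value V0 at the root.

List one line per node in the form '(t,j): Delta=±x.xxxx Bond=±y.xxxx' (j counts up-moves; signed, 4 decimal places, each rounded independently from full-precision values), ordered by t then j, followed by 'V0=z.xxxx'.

(0,0): Delta=-0.0162 Bond=2.0977
(1,0): Delta=0.0000 Bond=0.9426
(1,1): Delta=-0.0195 Bond=2.5215
(2,0): Delta=0.0000 Bond=0.9709
(2,1): Delta=0.0000 Bond=0.9709
(2,2): Delta=-0.0234 Bond=3.0791
V0=0.4950

Risk-neutral probability p* = (R−d)/(u−d) = (1.03−0.76)/(1.11−0.76) = 0.7714.
Terminal payoffs: V(3,0)=1.0000, V(3,1)=1.0000, V(3,2)=1.0000, V(3,3)=0.0000
(2,0): S=57.1824. Δ = (V_up−V_dn)/(S_up−S_dn) = (1.0000−1.0000)/(63.4725−43.4586) = 0.0000. V = [p*·1.0000 + (1−p*)·1.0000]/1.03 = 0.9709. B = V − Δ·S = 0.9709.
(2,1): S=83.5164. Δ = (V_up−V_dn)/(S_up−S_dn) = (1.0000−1.0000)/(92.7032−63.4725) = 0.0000. V = [p*·1.0000 + (1−p*)·1.0000]/1.03 = 0.9709. B = V − Δ·S = 0.9709.
(2,2): S=121.9779. Δ = (V_up−V_dn)/(S_up−S_dn) = (0.0000−1.0000)/(135.3955−92.7032) = -0.0234. V = [p*·0.0000 + (1−p*)·1.0000]/1.03 = 0.2219. B = V − Δ·S = 3.0791.
(1,0): S=75.2400. Δ = (V_up−V_dn)/(S_up−S_dn) = (0.9709−0.9709)/(83.5164−57.1824) = 0.0000. V = [p*·0.9709 + (1−p*)·0.9709]/1.03 = 0.9426. B = V − Δ·S = 0.9426.
(1,1): S=109.8900. Δ = (V_up−V_dn)/(S_up−S_dn) = (0.2219−0.9709)/(121.9779−83.5164) = -0.0195. V = [p*·0.2219 + (1−p*)·0.9709]/1.03 = 0.3817. B = V − Δ·S = 2.5215.
(0,0): S=99.0000. Δ = (V_up−V_dn)/(S_up−S_dn) = (0.3817−0.9426)/(109.8900−75.2400) = -0.0162. V = [p*·0.3817 + (1−p*)·0.9426]/1.03 = 0.4950. B = V − Δ·S = 2.0977.
Each (Δ,B) replicates both successor values, so the strategy is self-financing and V0 is arbitrage-free.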